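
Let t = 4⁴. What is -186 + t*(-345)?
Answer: -88506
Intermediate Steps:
t = 256
-186 + t*(-345) = -186 + 256*(-345) = -186 - 88320 = -88506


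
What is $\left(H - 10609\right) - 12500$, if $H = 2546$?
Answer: $-20563$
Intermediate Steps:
$\left(H - 10609\right) - 12500 = \left(2546 - 10609\right) - 12500 = -8063 - 12500 = -20563$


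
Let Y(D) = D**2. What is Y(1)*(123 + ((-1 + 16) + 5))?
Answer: 143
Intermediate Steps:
Y(1)*(123 + ((-1 + 16) + 5)) = 1**2*(123 + ((-1 + 16) + 5)) = 1*(123 + (15 + 5)) = 1*(123 + 20) = 1*143 = 143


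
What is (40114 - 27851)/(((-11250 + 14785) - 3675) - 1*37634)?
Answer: -12263/37774 ≈ -0.32464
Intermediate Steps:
(40114 - 27851)/(((-11250 + 14785) - 3675) - 1*37634) = 12263/((3535 - 3675) - 37634) = 12263/(-140 - 37634) = 12263/(-37774) = 12263*(-1/37774) = -12263/37774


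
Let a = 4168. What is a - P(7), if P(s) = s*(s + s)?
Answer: 4070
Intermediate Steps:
P(s) = 2*s² (P(s) = s*(2*s) = 2*s²)
a - P(7) = 4168 - 2*7² = 4168 - 2*49 = 4168 - 1*98 = 4168 - 98 = 4070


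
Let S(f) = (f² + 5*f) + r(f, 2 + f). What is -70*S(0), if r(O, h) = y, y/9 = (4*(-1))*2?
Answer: 5040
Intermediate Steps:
y = -72 (y = 9*((4*(-1))*2) = 9*(-4*2) = 9*(-8) = -72)
r(O, h) = -72
S(f) = -72 + f² + 5*f (S(f) = (f² + 5*f) - 72 = -72 + f² + 5*f)
-70*S(0) = -70*(-72 + 0² + 5*0) = -70*(-72 + 0 + 0) = -70*(-72) = 5040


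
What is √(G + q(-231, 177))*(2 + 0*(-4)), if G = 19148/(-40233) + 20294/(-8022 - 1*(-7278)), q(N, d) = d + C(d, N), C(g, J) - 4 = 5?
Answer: √109406144216321/415741 ≈ 25.159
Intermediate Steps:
C(g, J) = 9 (C(g, J) = 4 + 5 = 9)
q(N, d) = 9 + d (q(N, d) = d + 9 = 9 + d)
G = -46151923/1662964 (G = 19148*(-1/40233) + 20294/(-8022 + 7278) = -19148/40233 + 20294/(-744) = -19148/40233 + 20294*(-1/744) = -19148/40233 - 10147/372 = -46151923/1662964 ≈ -27.753)
√(G + q(-231, 177))*(2 + 0*(-4)) = √(-46151923/1662964 + (9 + 177))*(2 + 0*(-4)) = √(-46151923/1662964 + 186)*(2 + 0) = √(263159381/1662964)*2 = (√109406144216321/831482)*2 = √109406144216321/415741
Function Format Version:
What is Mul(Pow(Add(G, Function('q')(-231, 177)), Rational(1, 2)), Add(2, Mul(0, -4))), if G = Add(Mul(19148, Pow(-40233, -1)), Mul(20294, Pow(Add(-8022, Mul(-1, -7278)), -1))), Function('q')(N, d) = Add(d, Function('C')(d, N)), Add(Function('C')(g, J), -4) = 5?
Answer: Mul(Rational(1, 415741), Pow(109406144216321, Rational(1, 2))) ≈ 25.159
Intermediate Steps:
Function('C')(g, J) = 9 (Function('C')(g, J) = Add(4, 5) = 9)
Function('q')(N, d) = Add(9, d) (Function('q')(N, d) = Add(d, 9) = Add(9, d))
G = Rational(-46151923, 1662964) (G = Add(Mul(19148, Rational(-1, 40233)), Mul(20294, Pow(Add(-8022, 7278), -1))) = Add(Rational(-19148, 40233), Mul(20294, Pow(-744, -1))) = Add(Rational(-19148, 40233), Mul(20294, Rational(-1, 744))) = Add(Rational(-19148, 40233), Rational(-10147, 372)) = Rational(-46151923, 1662964) ≈ -27.753)
Mul(Pow(Add(G, Function('q')(-231, 177)), Rational(1, 2)), Add(2, Mul(0, -4))) = Mul(Pow(Add(Rational(-46151923, 1662964), Add(9, 177)), Rational(1, 2)), Add(2, Mul(0, -4))) = Mul(Pow(Add(Rational(-46151923, 1662964), 186), Rational(1, 2)), Add(2, 0)) = Mul(Pow(Rational(263159381, 1662964), Rational(1, 2)), 2) = Mul(Mul(Rational(1, 831482), Pow(109406144216321, Rational(1, 2))), 2) = Mul(Rational(1, 415741), Pow(109406144216321, Rational(1, 2)))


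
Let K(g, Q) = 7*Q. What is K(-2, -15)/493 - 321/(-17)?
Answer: 9204/493 ≈ 18.669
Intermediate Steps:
K(-2, -15)/493 - 321/(-17) = (7*(-15))/493 - 321/(-17) = -105*1/493 - 321*(-1/17) = -105/493 + 321/17 = 9204/493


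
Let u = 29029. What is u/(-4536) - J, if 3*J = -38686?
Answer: 8352029/648 ≈ 12889.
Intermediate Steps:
J = -38686/3 (J = (1/3)*(-38686) = -38686/3 ≈ -12895.)
u/(-4536) - J = 29029/(-4536) - 1*(-38686/3) = 29029*(-1/4536) + 38686/3 = -4147/648 + 38686/3 = 8352029/648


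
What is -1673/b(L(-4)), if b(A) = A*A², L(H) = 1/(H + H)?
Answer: 856576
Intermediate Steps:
L(H) = 1/(2*H)
b(A) = A³
-1673/b(L(-4)) = -1673/(((½)/(-4))³) = -1673/(((½)*(-¼))³) = -1673/((-⅛)³) = -1673/(-1/512) = -1673*(-512) = 856576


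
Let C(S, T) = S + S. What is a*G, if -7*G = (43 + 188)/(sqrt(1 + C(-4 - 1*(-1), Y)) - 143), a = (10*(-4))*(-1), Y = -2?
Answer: 31460/3409 + 220*I*sqrt(5)/3409 ≈ 9.2285 + 0.1443*I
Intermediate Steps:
C(S, T) = 2*S
a = 40 (a = -40*(-1) = 40)
G = -33/(-143 + I*sqrt(5)) (G = -(43 + 188)/(7*(sqrt(1 + 2*(-4 - 1*(-1))) - 143)) = -33/(sqrt(1 + 2*(-4 + 1)) - 143) = -33/(sqrt(1 + 2*(-3)) - 143) = -33/(sqrt(1 - 6) - 143) = -33/(sqrt(-5) - 143) = -33/(I*sqrt(5) - 143) = -33/(-143 + I*sqrt(5)) ≈ 0.23071 + 0.0036076*I)
a*G = 40*(1573/6818 + 11*I*sqrt(5)/6818) = 31460/3409 + 220*I*sqrt(5)/3409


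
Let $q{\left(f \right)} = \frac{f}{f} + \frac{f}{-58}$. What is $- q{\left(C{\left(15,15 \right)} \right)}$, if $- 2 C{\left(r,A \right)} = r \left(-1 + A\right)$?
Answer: $- \frac{163}{58} \approx -2.8103$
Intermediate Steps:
$C{\left(r,A \right)} = - \frac{r \left(-1 + A\right)}{2}$
$q{\left(f \right)} = 1 - \frac{f}{58}$ ($q{\left(f \right)} = 1 + f \left(- \frac{1}{58}\right) = 1 - \frac{f}{58}$)
$- q{\left(C{\left(15,15 \right)} \right)} = - (1 - \frac{\frac{1}{2} \cdot 15 \left(1 - 15\right)}{58}) = - (1 - \frac{\frac{1}{2} \cdot 15 \left(-14\right)}{58}) = - (1 - - \frac{105}{58}) = - (1 + \frac{105}{58}) = \left(-1\right) \frac{163}{58} = - \frac{163}{58}$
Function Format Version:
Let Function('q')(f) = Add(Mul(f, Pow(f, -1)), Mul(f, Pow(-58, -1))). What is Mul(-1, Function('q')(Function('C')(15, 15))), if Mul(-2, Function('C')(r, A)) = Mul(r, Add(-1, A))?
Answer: Rational(-163, 58) ≈ -2.8103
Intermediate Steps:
Function('C')(r, A) = Mul(Rational(-1, 2), r, Add(-1, A)) (Function('C')(r, A) = Mul(Rational(-1, 2), Mul(r, Add(-1, A))) = Mul(Rational(-1, 2), r, Add(-1, A)))
Function('q')(f) = Add(1, Mul(Rational(-1, 58), f)) (Function('q')(f) = Add(1, Mul(f, Rational(-1, 58))) = Add(1, Mul(Rational(-1, 58), f)))
Mul(-1, Function('q')(Function('C')(15, 15))) = Mul(-1, Add(1, Mul(Rational(-1, 58), Mul(Rational(1, 2), 15, Add(1, Mul(-1, 15)))))) = Mul(-1, Add(1, Mul(Rational(-1, 58), Mul(Rational(1, 2), 15, Add(1, -15))))) = Mul(-1, Add(1, Mul(Rational(-1, 58), Mul(Rational(1, 2), 15, -14)))) = Mul(-1, Add(1, Mul(Rational(-1, 58), -105))) = Mul(-1, Add(1, Rational(105, 58))) = Mul(-1, Rational(163, 58)) = Rational(-163, 58)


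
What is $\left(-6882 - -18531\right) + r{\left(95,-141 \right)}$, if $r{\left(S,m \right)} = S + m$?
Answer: $11603$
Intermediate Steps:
$\left(-6882 - -18531\right) + r{\left(95,-141 \right)} = \left(-6882 - -18531\right) + \left(95 - 141\right) = \left(-6882 + 18531\right) - 46 = 11649 - 46 = 11603$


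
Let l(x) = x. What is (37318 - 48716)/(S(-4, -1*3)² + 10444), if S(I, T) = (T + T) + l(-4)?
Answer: -5699/5272 ≈ -1.0810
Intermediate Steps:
S(I, T) = -4 + 2*T (S(I, T) = (T + T) - 4 = 2*T - 4 = -4 + 2*T)
(37318 - 48716)/(S(-4, -1*3)² + 10444) = (37318 - 48716)/((-4 + 2*(-1*3))² + 10444) = -11398/((-4 + 2*(-3))² + 10444) = -11398/((-4 - 6)² + 10444) = -11398/((-10)² + 10444) = -11398/(100 + 10444) = -11398/10544 = -11398*1/10544 = -5699/5272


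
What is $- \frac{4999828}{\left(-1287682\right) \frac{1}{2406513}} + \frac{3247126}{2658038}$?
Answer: $\frac{7995479743254861241}{855676921979} \approx 9.344 \cdot 10^{6}$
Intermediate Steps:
$- \frac{4999828}{\left(-1287682\right) \frac{1}{2406513}} + \frac{3247126}{2658038} = - \frac{4999828}{\left(-1287682\right) \frac{1}{2406513}} + 3247126 \cdot \frac{1}{2658038} = - \frac{4999828}{- \frac{1287682}{2406513}} + \frac{1623563}{1329019} = \left(-4999828\right) \left(- \frac{2406513}{1287682}\right) + \frac{1623563}{1329019} = \frac{6016075539882}{643841} + \frac{1623563}{1329019} = \frac{7995479743254861241}{855676921979}$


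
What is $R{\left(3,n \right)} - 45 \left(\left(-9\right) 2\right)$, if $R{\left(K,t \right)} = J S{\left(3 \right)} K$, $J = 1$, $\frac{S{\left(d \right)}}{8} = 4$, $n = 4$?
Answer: $906$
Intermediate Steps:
$S{\left(d \right)} = 32$ ($S{\left(d \right)} = 8 \cdot 4 = 32$)
$R{\left(K,t \right)} = 32 K$ ($R{\left(K,t \right)} = 1 \cdot 32 K = 32 K$)
$R{\left(3,n \right)} - 45 \left(\left(-9\right) 2\right) = 32 \cdot 3 - 45 \left(\left(-9\right) 2\right) = 96 - -810 = 96 + 810 = 906$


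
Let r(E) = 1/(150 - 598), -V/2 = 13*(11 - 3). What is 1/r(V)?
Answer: -448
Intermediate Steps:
V = -208 (V = -26*(11 - 3) = -26*8 = -2*104 = -208)
r(E) = -1/448 (r(E) = 1/(-448) = -1/448)
1/r(V) = 1/(-1/448) = -448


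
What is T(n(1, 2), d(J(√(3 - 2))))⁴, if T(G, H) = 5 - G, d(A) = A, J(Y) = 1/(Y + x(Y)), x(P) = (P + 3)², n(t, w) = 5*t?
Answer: 0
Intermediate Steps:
x(P) = (3 + P)²
J(Y) = 1/(Y + (3 + Y)²)
T(n(1, 2), d(J(√(3 - 2))))⁴ = (5 - 5)⁴ = 0⁴ = 0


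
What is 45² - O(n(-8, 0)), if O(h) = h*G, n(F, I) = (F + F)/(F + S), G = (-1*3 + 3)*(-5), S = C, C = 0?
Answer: 2025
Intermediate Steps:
S = 0
G = 0 (G = (-3 + 3)*(-5) = 0*(-5) = 0)
n(F, I) = 2 (n(F, I) = (F + F)/(F + 0) = (2*F)/F = 2)
O(h) = 0 (O(h) = h*0 = 0)
45² - O(n(-8, 0)) = 45² - 1*0 = 2025 + 0 = 2025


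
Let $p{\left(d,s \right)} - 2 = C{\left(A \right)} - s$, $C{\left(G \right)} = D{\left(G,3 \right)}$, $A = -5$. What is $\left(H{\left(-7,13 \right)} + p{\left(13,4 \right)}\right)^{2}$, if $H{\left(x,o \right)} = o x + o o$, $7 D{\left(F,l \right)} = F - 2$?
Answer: $5625$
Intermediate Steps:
$D{\left(F,l \right)} = - \frac{2}{7} + \frac{F}{7}$ ($D{\left(F,l \right)} = \frac{F - 2}{7} = \frac{-2 + F}{7} = - \frac{2}{7} + \frac{F}{7}$)
$C{\left(G \right)} = - \frac{2}{7} + \frac{G}{7}$
$H{\left(x,o \right)} = o^{2} + o x$ ($H{\left(x,o \right)} = o x + o^{2} = o^{2} + o x$)
$p{\left(d,s \right)} = 1 - s$ ($p{\left(d,s \right)} = 2 - \left(1 + s\right) = 1 - s$)
$\left(H{\left(-7,13 \right)} + p{\left(13,4 \right)}\right)^{2} = \left(13 \left(13 - 7\right) + \left(1 - 4\right)\right)^{2} = \left(13 \cdot 6 + \left(1 - 4\right)\right)^{2} = \left(78 - 3\right)^{2} = 75^{2} = 5625$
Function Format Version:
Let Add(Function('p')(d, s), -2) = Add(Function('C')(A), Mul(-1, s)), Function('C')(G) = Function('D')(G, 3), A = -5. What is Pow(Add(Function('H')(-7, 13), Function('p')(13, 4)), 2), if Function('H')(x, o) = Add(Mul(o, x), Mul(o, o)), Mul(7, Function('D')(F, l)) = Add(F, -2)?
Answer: 5625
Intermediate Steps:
Function('D')(F, l) = Add(Rational(-2, 7), Mul(Rational(1, 7), F)) (Function('D')(F, l) = Mul(Rational(1, 7), Add(F, -2)) = Mul(Rational(1, 7), Add(-2, F)) = Add(Rational(-2, 7), Mul(Rational(1, 7), F)))
Function('C')(G) = Add(Rational(-2, 7), Mul(Rational(1, 7), G))
Function('H')(x, o) = Add(Pow(o, 2), Mul(o, x)) (Function('H')(x, o) = Add(Mul(o, x), Pow(o, 2)) = Add(Pow(o, 2), Mul(o, x)))
Function('p')(d, s) = Add(1, Mul(-1, s)) (Function('p')(d, s) = Add(2, Add(Add(Rational(-2, 7), Mul(Rational(1, 7), -5)), Mul(-1, s))) = Add(2, Add(Add(Rational(-2, 7), Rational(-5, 7)), Mul(-1, s))) = Add(2, Add(-1, Mul(-1, s))) = Add(1, Mul(-1, s)))
Pow(Add(Function('H')(-7, 13), Function('p')(13, 4)), 2) = Pow(Add(Mul(13, Add(13, -7)), Add(1, Mul(-1, 4))), 2) = Pow(Add(Mul(13, 6), Add(1, -4)), 2) = Pow(Add(78, -3), 2) = Pow(75, 2) = 5625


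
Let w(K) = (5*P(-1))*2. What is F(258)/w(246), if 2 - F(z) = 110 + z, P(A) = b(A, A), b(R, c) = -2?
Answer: 183/10 ≈ 18.300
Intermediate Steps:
P(A) = -2
w(K) = -20 (w(K) = (5*(-2))*2 = -10*2 = -20)
F(z) = -108 - z (F(z) = 2 - (110 + z) = 2 + (-110 - z) = -108 - z)
F(258)/w(246) = (-108 - 1*258)/(-20) = (-108 - 258)*(-1/20) = -366*(-1/20) = 183/10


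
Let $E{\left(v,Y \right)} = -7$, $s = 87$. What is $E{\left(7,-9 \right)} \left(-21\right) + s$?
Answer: $234$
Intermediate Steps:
$E{\left(7,-9 \right)} \left(-21\right) + s = \left(-7\right) \left(-21\right) + 87 = 147 + 87 = 234$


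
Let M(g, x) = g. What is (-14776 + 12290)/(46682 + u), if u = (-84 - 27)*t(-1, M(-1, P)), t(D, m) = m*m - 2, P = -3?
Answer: -2486/46793 ≈ -0.053128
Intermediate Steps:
t(D, m) = -2 + m² (t(D, m) = m² - 2 = -2 + m²)
u = 111 (u = (-84 - 27)*(-2 + (-1)²) = -111*(-2 + 1) = -111*(-1) = 111)
(-14776 + 12290)/(46682 + u) = (-14776 + 12290)/(46682 + 111) = -2486/46793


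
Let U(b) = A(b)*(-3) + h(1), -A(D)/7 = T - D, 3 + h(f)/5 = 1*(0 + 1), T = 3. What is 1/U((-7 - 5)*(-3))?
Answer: -1/703 ≈ -0.0014225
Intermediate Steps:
h(f) = -10 (h(f) = -15 + 5*(1*(0 + 1)) = -15 + 5*(1*1) = -15 + 5*1 = -15 + 5 = -10)
A(D) = -21 + 7*D (A(D) = -7*(3 - D) = -21 + 7*D)
U(b) = 53 - 21*b (U(b) = (-21 + 7*b)*(-3) - 10 = (63 - 21*b) - 10 = 53 - 21*b)
1/U((-7 - 5)*(-3)) = 1/(53 - 21*(-7 - 5)*(-3)) = 1/(53 - (-252)*(-3)) = 1/(53 - 21*36) = 1/(53 - 756) = 1/(-703) = -1/703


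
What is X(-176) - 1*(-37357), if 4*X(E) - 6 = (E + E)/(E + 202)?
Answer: 971233/26 ≈ 37355.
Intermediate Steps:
X(E) = 3/2 + E/(2*(202 + E)) (X(E) = 3/2 + ((E + E)/(E + 202))/4 = 3/2 + ((2*E)/(202 + E))/4 = 3/2 + (2*E/(202 + E))/4 = 3/2 + E/(2*(202 + E)))
X(-176) - 1*(-37357) = (303 + 2*(-176))/(202 - 176) - 1*(-37357) = (303 - 352)/26 + 37357 = (1/26)*(-49) + 37357 = -49/26 + 37357 = 971233/26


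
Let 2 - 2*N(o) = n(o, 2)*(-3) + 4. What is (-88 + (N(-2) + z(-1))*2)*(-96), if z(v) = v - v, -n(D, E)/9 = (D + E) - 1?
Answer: 6048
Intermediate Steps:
n(D, E) = 9 - 9*D - 9*E (n(D, E) = -9*((D + E) - 1) = -9*(-1 + D + E) = 9 - 9*D - 9*E)
z(v) = 0
N(o) = -29/2 - 27*o/2 (N(o) = 1 - ((9 - 9*o - 9*2)*(-3) + 4)/2 = 1 - ((9 - 9*o - 18)*(-3) + 4)/2 = 1 - ((-9 - 9*o)*(-3) + 4)/2 = 1 - ((27 + 27*o) + 4)/2 = 1 - (31 + 27*o)/2 = 1 + (-31/2 - 27*o/2) = -29/2 - 27*o/2)
(-88 + (N(-2) + z(-1))*2)*(-96) = (-88 + ((-29/2 - 27/2*(-2)) + 0)*2)*(-96) = (-88 + ((-29/2 + 27) + 0)*2)*(-96) = (-88 + (25/2 + 0)*2)*(-96) = (-88 + (25/2)*2)*(-96) = (-88 + 25)*(-96) = -63*(-96) = 6048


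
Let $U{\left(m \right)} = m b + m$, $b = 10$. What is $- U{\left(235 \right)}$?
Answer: $-2585$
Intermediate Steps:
$U{\left(m \right)} = 11 m$ ($U{\left(m \right)} = m 10 + m = 10 m + m = 11 m$)
$- U{\left(235 \right)} = - 11 \cdot 235 = \left(-1\right) 2585 = -2585$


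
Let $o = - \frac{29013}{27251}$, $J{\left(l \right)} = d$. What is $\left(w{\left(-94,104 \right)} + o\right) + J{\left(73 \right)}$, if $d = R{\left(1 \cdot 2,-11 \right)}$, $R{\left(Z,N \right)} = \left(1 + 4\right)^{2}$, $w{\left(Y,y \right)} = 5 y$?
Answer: $\frac{14822782}{27251} \approx 543.94$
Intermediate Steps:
$R{\left(Z,N \right)} = 25$ ($R{\left(Z,N \right)} = 5^{2} = 25$)
$d = 25$
$J{\left(l \right)} = 25$
$o = - \frac{29013}{27251}$ ($o = \left(-29013\right) \frac{1}{27251} = - \frac{29013}{27251} \approx -1.0647$)
$\left(w{\left(-94,104 \right)} + o\right) + J{\left(73 \right)} = \left(5 \cdot 104 - \frac{29013}{27251}\right) + 25 = \left(520 - \frac{29013}{27251}\right) + 25 = \frac{14141507}{27251} + 25 = \frac{14822782}{27251}$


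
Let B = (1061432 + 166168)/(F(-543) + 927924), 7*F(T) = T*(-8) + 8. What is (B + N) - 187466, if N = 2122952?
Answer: 629015960286/324991 ≈ 1.9355e+6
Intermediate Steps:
F(T) = 8/7 - 8*T/7 (F(T) = (T*(-8) + 8)/7 = (-8*T + 8)/7 = (8 - 8*T)/7 = 8/7 - 8*T/7)
B = 429660/324991 (B = (1061432 + 166168)/((8/7 - 8/7*(-543)) + 927924) = 1227600/((8/7 + 4344/7) + 927924) = 1227600/(4352/7 + 927924) = 1227600/(6499820/7) = 1227600*(7/6499820) = 429660/324991 ≈ 1.3221)
(B + N) - 187466 = (429660/324991 + 2122952) - 187466 = 689940723092/324991 - 187466 = 629015960286/324991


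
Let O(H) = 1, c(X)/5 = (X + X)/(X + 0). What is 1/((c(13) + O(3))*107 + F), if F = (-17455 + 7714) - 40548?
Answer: -1/49112 ≈ -2.0362e-5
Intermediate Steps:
c(X) = 10 (c(X) = 5*((X + X)/(X + 0)) = 5*((2*X)/X) = 5*2 = 10)
F = -50289 (F = -9741 - 40548 = -50289)
1/((c(13) + O(3))*107 + F) = 1/((10 + 1)*107 - 50289) = 1/(11*107 - 50289) = 1/(1177 - 50289) = 1/(-49112) = -1/49112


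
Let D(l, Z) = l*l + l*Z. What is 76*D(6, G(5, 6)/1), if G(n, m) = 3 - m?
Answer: 1368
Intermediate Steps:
D(l, Z) = l**2 + Z*l
76*D(6, G(5, 6)/1) = 76*(6*((3 - 1*6)/1 + 6)) = 76*(6*((3 - 6)*1 + 6)) = 76*(6*(-3*1 + 6)) = 76*(6*(-3 + 6)) = 76*(6*3) = 76*18 = 1368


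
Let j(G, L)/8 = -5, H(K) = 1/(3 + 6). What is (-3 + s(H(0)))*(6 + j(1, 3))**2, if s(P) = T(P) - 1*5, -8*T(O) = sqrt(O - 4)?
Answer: -9248 - 289*I*sqrt(35)/6 ≈ -9248.0 - 284.96*I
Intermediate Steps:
H(K) = 1/9
j(G, L) = -40 (j(G, L) = 8*(-5) = -40)
T(O) = -sqrt(-4 + O)/8 (T(O) = -sqrt(O - 4)/8 = -sqrt(-4 + O)/8)
s(P) = -5 - sqrt(-4 + P)/8 (s(P) = -sqrt(-4 + P)/8 - 1*5 = -sqrt(-4 + P)/8 - 5 = -5 - sqrt(-4 + P)/8)
(-3 + s(H(0)))*(6 + j(1, 3))**2 = (-3 + (-5 - sqrt(-4 + 1/9)/8))*(6 - 40)**2 = (-3 + (-5 - I*sqrt(35)/24))*(-34)**2 = (-3 + (-5 - I*sqrt(35)/24))*1156 = (-8 - I*sqrt(35)/24)*1156 = -9248 - 289*I*sqrt(35)/6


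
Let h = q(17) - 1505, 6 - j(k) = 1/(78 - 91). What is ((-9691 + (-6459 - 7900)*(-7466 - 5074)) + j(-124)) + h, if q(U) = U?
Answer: 2340658932/13 ≈ 1.8005e+8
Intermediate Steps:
j(k) = 79/13 (j(k) = 6 - 1/(78 - 91) = 6 - 1/(-13) = 6 - 1*(-1/13) = 6 + 1/13 = 79/13)
h = -1488 (h = 17 - 1505 = -1488)
((-9691 + (-6459 - 7900)*(-7466 - 5074)) + j(-124)) + h = ((-9691 + (-6459 - 7900)*(-7466 - 5074)) + 79/13) - 1488 = ((-9691 - 14359*(-12540)) + 79/13) - 1488 = ((-9691 + 180061860) + 79/13) - 1488 = (180052169 + 79/13) - 1488 = 2340678276/13 - 1488 = 2340658932/13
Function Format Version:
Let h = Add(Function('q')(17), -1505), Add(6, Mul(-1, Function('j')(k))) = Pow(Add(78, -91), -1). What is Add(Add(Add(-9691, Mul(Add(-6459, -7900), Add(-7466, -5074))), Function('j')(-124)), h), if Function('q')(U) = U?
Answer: Rational(2340658932, 13) ≈ 1.8005e+8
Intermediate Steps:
Function('j')(k) = Rational(79, 13) (Function('j')(k) = Add(6, Mul(-1, Pow(Add(78, -91), -1))) = Add(6, Mul(-1, Pow(-13, -1))) = Add(6, Mul(-1, Rational(-1, 13))) = Add(6, Rational(1, 13)) = Rational(79, 13))
h = -1488 (h = Add(17, -1505) = -1488)
Add(Add(Add(-9691, Mul(Add(-6459, -7900), Add(-7466, -5074))), Function('j')(-124)), h) = Add(Add(Add(-9691, Mul(Add(-6459, -7900), Add(-7466, -5074))), Rational(79, 13)), -1488) = Add(Add(Add(-9691, Mul(-14359, -12540)), Rational(79, 13)), -1488) = Add(Add(Add(-9691, 180061860), Rational(79, 13)), -1488) = Add(Add(180052169, Rational(79, 13)), -1488) = Add(Rational(2340678276, 13), -1488) = Rational(2340658932, 13)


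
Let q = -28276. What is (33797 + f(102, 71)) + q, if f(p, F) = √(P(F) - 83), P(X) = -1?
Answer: 5521 + 2*I*√21 ≈ 5521.0 + 9.1651*I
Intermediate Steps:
f(p, F) = 2*I*√21 (f(p, F) = √(-1 - 83) = √(-84) = 2*I*√21)
(33797 + f(102, 71)) + q = (33797 + 2*I*√21) - 28276 = 5521 + 2*I*√21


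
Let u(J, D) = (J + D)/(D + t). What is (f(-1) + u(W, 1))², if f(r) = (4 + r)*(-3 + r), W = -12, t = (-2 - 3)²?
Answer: 104329/676 ≈ 154.33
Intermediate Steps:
t = 25 (t = (-5)² = 25)
f(r) = (-3 + r)*(4 + r)
u(J, D) = (D + J)/(25 + D) (u(J, D) = (J + D)/(D + 25) = (D + J)/(25 + D))
(f(-1) + u(W, 1))² = ((-12 - 1 + (-1)²) + (1 - 12)/(25 + 1))² = ((-12 - 1 + 1) - 11/26)² = (-12 + (1/26)*(-11))² = (-12 - 11/26)² = (-323/26)² = 104329/676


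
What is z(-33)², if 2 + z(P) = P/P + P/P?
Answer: 0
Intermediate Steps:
z(P) = 0 (z(P) = -2 + (P/P + P/P) = -2 + (1 + 1) = -2 + 2 = 0)
z(-33)² = 0² = 0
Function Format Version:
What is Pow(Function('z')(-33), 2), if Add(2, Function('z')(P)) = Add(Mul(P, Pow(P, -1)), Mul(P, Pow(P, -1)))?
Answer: 0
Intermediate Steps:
Function('z')(P) = 0 (Function('z')(P) = Add(-2, Add(Mul(P, Pow(P, -1)), Mul(P, Pow(P, -1)))) = Add(-2, Add(1, 1)) = Add(-2, 2) = 0)
Pow(Function('z')(-33), 2) = Pow(0, 2) = 0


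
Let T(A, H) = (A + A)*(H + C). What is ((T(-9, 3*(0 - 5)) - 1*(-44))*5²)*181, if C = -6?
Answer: 1909550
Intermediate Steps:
T(A, H) = 2*A*(-6 + H) (T(A, H) = (A + A)*(H - 6) = (2*A)*(-6 + H) = 2*A*(-6 + H))
((T(-9, 3*(0 - 5)) - 1*(-44))*5²)*181 = ((2*(-9)*(-6 + 3*(0 - 5)) - 1*(-44))*5²)*181 = ((2*(-9)*(-6 + 3*(-5)) + 44)*25)*181 = ((2*(-9)*(-6 - 15) + 44)*25)*181 = ((2*(-9)*(-21) + 44)*25)*181 = ((378 + 44)*25)*181 = (422*25)*181 = 10550*181 = 1909550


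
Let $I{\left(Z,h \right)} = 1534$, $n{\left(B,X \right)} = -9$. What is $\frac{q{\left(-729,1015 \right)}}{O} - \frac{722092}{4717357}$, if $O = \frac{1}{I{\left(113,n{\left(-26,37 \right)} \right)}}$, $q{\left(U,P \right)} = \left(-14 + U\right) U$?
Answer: $\frac{3919588236823694}{4717357} \approx 8.3089 \cdot 10^{8}$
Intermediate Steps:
$q{\left(U,P \right)} = U \left(-14 + U\right)$
$O = \frac{1}{1534} \approx 0.00065189$
$\frac{q{\left(-729,1015 \right)}}{O} - \frac{722092}{4717357} = - 729 \left(-14 - 729\right) \frac{1}{\frac{1}{1534}} - \frac{722092}{4717357} = \left(-729\right) \left(-743\right) 1534 - \frac{722092}{4717357} = 541647 \cdot 1534 - \frac{722092}{4717357} = 830886498 - \frac{722092}{4717357} = \frac{3919588236823694}{4717357}$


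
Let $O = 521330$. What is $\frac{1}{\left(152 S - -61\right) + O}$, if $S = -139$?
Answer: $\frac{1}{500263} \approx 1.9989 \cdot 10^{-6}$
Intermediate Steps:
$\frac{1}{\left(152 S - -61\right) + O} = \frac{1}{\left(152 \left(-139\right) - -61\right) + 521330} = \frac{1}{\left(-21128 + \left(-81 + 142\right)\right) + 521330} = \frac{1}{\left(-21128 + 61\right) + 521330} = \frac{1}{-21067 + 521330} = \frac{1}{500263}$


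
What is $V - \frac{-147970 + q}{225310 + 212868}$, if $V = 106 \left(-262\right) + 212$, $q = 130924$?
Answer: $- \frac{6038084317}{219089} \approx -27560.0$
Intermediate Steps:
$V = -27560$ ($V = -27772 + 212 = -27560$)
$V - \frac{-147970 + q}{225310 + 212868} = -27560 - \frac{-147970 + 130924}{225310 + 212868} = -27560 - - \frac{17046}{438178} = -27560 - \left(-17046\right) \frac{1}{438178} = -27560 - - \frac{8523}{219089} = -27560 + \frac{8523}{219089} = - \frac{6038084317}{219089}$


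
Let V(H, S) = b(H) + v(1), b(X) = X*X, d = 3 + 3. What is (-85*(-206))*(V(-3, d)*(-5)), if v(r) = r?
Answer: -875500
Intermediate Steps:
d = 6
b(X) = X²
V(H, S) = 1 + H² (V(H, S) = H² + 1 = 1 + H²)
(-85*(-206))*(V(-3, d)*(-5)) = (-85*(-206))*((1 + (-3)²)*(-5)) = 17510*((1 + 9)*(-5)) = 17510*(10*(-5)) = 17510*(-50) = -875500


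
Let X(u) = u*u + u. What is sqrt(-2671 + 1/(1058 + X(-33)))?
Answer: I*sqrt(11936686202)/2114 ≈ 51.682*I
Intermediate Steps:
X(u) = u + u**2 (X(u) = u**2 + u = u + u**2)
sqrt(-2671 + 1/(1058 + X(-33))) = sqrt(-2671 + 1/(1058 - 33*(1 - 33))) = sqrt(-2671 + 1/(1058 - 33*(-32))) = sqrt(-2671 + 1/(1058 + 1056)) = sqrt(-2671 + 1/2114) = sqrt(-5646493/2114) = I*sqrt(11936686202)/2114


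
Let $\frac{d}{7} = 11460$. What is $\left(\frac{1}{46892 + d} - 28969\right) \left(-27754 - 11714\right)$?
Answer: $\frac{36333328368909}{31778} \approx 1.1433 \cdot 10^{9}$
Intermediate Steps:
$d = 80220$ ($d = 7 \cdot 11460 = 80220$)
$\left(\frac{1}{46892 + d} - 28969\right) \left(-27754 - 11714\right) = \left(\frac{1}{46892 + 80220} - 28969\right) \left(-27754 - 11714\right) = \left(\frac{1}{127112} - 28969\right) \left(-39468\right) = \left(- \frac{3682307527}{127112}\right) \left(-39468\right) = \frac{36333328368909}{31778}$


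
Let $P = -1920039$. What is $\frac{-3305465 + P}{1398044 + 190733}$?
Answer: $- \frac{5225504}{1588777} \approx -3.289$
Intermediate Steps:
$\frac{-3305465 + P}{1398044 + 190733} = \frac{-3305465 - 1920039}{1398044 + 190733} = - \frac{5225504}{1588777}$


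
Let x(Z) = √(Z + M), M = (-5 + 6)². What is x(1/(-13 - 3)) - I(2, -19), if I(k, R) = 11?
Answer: -11 + √15/4 ≈ -10.032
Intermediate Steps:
M = 1 (M = 1² = 1)
x(Z) = √(1 + Z) (x(Z) = √(Z + 1) = √(1 + Z))
x(1/(-13 - 3)) - I(2, -19) = √(1 + 1/(-13 - 3)) - 1*11 = √(1 + 1/(-16)) - 11 = √(1 - 1/16) - 11 = √(15/16) - 11 = √15/4 - 11 = -11 + √15/4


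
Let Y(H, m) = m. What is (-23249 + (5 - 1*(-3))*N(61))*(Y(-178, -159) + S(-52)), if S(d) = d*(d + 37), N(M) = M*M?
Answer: 4048299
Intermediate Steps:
N(M) = M²
S(d) = d*(37 + d)
(-23249 + (5 - 1*(-3))*N(61))*(Y(-178, -159) + S(-52)) = (-23249 + (5 - 1*(-3))*61²)*(-159 - 52*(37 - 52)) = (-23249 + (5 + 3)*3721)*(-159 - 52*(-15)) = (-23249 + 8*3721)*(-159 + 780) = (-23249 + 29768)*621 = 6519*621 = 4048299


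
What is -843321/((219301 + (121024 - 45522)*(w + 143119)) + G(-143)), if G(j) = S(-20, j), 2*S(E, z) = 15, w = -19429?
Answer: -1686642/18678123377 ≈ -9.0300e-5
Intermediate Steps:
S(E, z) = 15/2 (S(E, z) = (½)*15 = 15/2)
G(j) = 15/2
-843321/((219301 + (121024 - 45522)*(w + 143119)) + G(-143)) = -843321/((219301 + (121024 - 45522)*(-19429 + 143119)) + 15/2) = -843321/((219301 + 75502*123690) + 15/2) = -843321/((219301 + 9338842380) + 15/2) = -843321/(9339061681 + 15/2) = -843321/18678123377/2 = -843321*2/18678123377 = -1686642/18678123377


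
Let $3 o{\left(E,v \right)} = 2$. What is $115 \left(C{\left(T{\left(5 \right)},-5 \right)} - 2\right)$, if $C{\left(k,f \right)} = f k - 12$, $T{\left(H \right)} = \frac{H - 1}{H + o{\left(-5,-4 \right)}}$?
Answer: $- \frac{34270}{17} \approx -2015.9$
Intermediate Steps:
$o{\left(E,v \right)} = \frac{2}{3}$ ($o{\left(E,v \right)} = \frac{1}{3} \cdot 2 = \frac{2}{3}$)
$T{\left(H \right)} = \frac{-1 + H}{\frac{2}{3} + H}$ ($T{\left(H \right)} = \frac{H - 1}{H + \frac{2}{3}} = \frac{-1 + H}{\frac{2}{3} + H}$)
$C{\left(k,f \right)} = -12 + f k$
$115 \left(C{\left(T{\left(5 \right)},-5 \right)} - 2\right) = 115 \left(\left(-12 - 5 \frac{3 \left(-1 + 5\right)}{2 + 3 \cdot 5}\right) - 2\right) = 115 \left(\left(-12 - 5 \cdot 3 \frac{1}{2 + 15} \cdot 4\right) - 2\right) = 115 \left(\left(-12 - 5 \cdot 3 \cdot \frac{1}{17} \cdot 4\right) - 2\right) = 115 \left(\left(-12 - \frac{60}{17}\right) - 2\right) = 115 \left(- \frac{264}{17} - 2\right) = 115 \left(- \frac{298}{17}\right) = - \frac{34270}{17}$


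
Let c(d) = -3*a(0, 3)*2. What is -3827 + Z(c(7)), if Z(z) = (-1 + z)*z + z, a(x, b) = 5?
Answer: -2927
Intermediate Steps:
c(d) = -30 (c(d) = -3*5*2 = -15*2 = -30)
Z(z) = z + z*(-1 + z) (Z(z) = z*(-1 + z) + z = z + z*(-1 + z))
-3827 + Z(c(7)) = -3827 + (-30)² = -3827 + 900 = -2927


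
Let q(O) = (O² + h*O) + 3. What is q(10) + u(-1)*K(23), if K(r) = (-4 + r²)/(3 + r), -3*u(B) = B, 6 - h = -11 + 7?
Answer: 5453/26 ≈ 209.73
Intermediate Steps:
h = 10 (h = 6 - (-11 + 7) = 6 - 1*(-4) = 6 + 4 = 10)
u(B) = -B/3
K(r) = (-4 + r²)/(3 + r)
q(O) = 3 + O² + 10*O (q(O) = (O² + 10*O) + 3 = 3 + O² + 10*O)
q(10) + u(-1)*K(23) = (3 + 10² + 10*10) + (-⅓*(-1))*((-4 + 23²)/(3 + 23)) = (3 + 100 + 100) + ((-4 + 529)/26)/3 = 203 + ((1/26)*525)/3 = 203 + (⅓)*(525/26) = 203 + 175/26 = 5453/26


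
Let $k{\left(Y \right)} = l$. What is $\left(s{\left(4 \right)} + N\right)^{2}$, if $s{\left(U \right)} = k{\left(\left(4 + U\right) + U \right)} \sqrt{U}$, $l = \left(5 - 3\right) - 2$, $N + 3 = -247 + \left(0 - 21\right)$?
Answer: $73441$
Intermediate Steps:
$N = -271$ ($N = -3 + \left(-247 + \left(0 - 21\right)\right) = -3 - 268 = -271$)
$l = 0$ ($l = 2 - 2 = 0$)
$k{\left(Y \right)} = 0$
$s{\left(U \right)} = 0$ ($s{\left(U \right)} = 0 \sqrt{U} = 0$)
$\left(s{\left(4 \right)} + N\right)^{2} = \left(0 - 271\right)^{2} = \left(-271\right)^{2} = 73441$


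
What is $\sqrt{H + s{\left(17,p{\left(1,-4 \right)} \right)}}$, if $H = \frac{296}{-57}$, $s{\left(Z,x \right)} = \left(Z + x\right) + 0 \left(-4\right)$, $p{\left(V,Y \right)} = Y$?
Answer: $\frac{\sqrt{25365}}{57} \approx 2.7941$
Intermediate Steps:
$s{\left(Z,x \right)} = Z + x$ ($s{\left(Z,x \right)} = \left(Z + x\right) + 0 = Z + x$)
$H = - \frac{296}{57}$ ($H = 296 \left(- \frac{1}{57}\right) = - \frac{296}{57} \approx -5.193$)
$\sqrt{H + s{\left(17,p{\left(1,-4 \right)} \right)}} = \sqrt{- \frac{296}{57} + \left(17 - 4\right)} = \sqrt{- \frac{296}{57} + 13} = \sqrt{\frac{445}{57}} = \frac{\sqrt{25365}}{57}$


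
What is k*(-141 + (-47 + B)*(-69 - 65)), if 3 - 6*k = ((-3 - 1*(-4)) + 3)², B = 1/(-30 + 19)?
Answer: -882193/66 ≈ -13367.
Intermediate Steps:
B = -1/11 (B = 1/(-11) = -1/11 ≈ -0.090909)
k = -13/6 (k = ½ - ((-3 - 1*(-4)) + 3)²/6 = ½ - ((-3 + 4) + 3)²/6 = ½ - (1 + 3)²/6 = ½ - ⅙*4² = ½ - ⅙*16 = ½ - 8/3 = -13/6 ≈ -2.1667)
k*(-141 + (-47 + B)*(-69 - 65)) = -13*(-141 + (-47 - 1/11)*(-69 - 65))/6 = -13*(-141 - 518/11*(-134))/6 = -13*(-141 + 69412/11)/6 = -13/6*67861/11 = -882193/66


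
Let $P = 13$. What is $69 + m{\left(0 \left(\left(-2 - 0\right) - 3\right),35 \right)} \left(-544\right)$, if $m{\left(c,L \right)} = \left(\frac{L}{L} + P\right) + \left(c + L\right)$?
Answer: $-26587$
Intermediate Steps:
$m{\left(c,L \right)} = 14 + L + c$ ($m{\left(c,L \right)} = \left(\frac{L}{L} + 13\right) + \left(c + L\right) = \left(1 + 13\right) + \left(L + c\right) = 14 + \left(L + c\right) = 14 + L + c$)
$69 + m{\left(0 \left(\left(-2 - 0\right) - 3\right),35 \right)} \left(-544\right) = 69 + \left(14 + 35 + 0 \left(\left(-2 - 0\right) - 3\right)\right) \left(-544\right) = 69 + \left(14 + 35 + 0 \left(\left(-2 + 0\right) - 3\right)\right) \left(-544\right) = 69 + \left(14 + 35 + 0 \left(-2 - 3\right)\right) \left(-544\right) = 69 + \left(14 + 35 + 0 \left(-5\right)\right) \left(-544\right) = 69 + \left(14 + 35 + 0\right) \left(-544\right) = 69 + 49 \left(-544\right) = 69 - 26656 = -26587$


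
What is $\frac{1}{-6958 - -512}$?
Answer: $- \frac{1}{6446} \approx -0.00015514$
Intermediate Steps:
$\frac{1}{-6958 - -512} = \frac{1}{-6958 + \left(-1279 + 1791\right)} = \frac{1}{-6958 + 512} = \frac{1}{-6446} = - \frac{1}{6446}$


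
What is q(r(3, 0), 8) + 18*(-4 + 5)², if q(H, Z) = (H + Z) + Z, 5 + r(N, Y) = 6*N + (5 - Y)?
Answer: 52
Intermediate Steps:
r(N, Y) = -Y + 6*N (r(N, Y) = -5 + (6*N + (5 - Y)) = -5 + (5 - Y + 6*N) = -Y + 6*N)
q(H, Z) = H + 2*Z
q(r(3, 0), 8) + 18*(-4 + 5)² = ((-1*0 + 6*3) + 2*8) + 18*(-4 + 5)² = ((0 + 18) + 16) + 18*1² = (18 + 16) + 18*1 = 34 + 18 = 52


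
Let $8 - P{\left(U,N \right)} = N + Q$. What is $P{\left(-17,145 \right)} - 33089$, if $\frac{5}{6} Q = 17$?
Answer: $- \frac{166232}{5} \approx -33246.0$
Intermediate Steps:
$Q = \frac{102}{5}$ ($Q = \frac{6}{5} \cdot 17 = \frac{102}{5} \approx 20.4$)
$P{\left(U,N \right)} = - \frac{62}{5} - N$ ($P{\left(U,N \right)} = 8 - \left(N + \frac{102}{5}\right) = 8 - \left(\frac{102}{5} + N\right) = - \frac{62}{5} - N$)
$P{\left(-17,145 \right)} - 33089 = \left(- \frac{62}{5} - 145\right) - 33089 = - \frac{787}{5} - 33089 = - \frac{166232}{5}$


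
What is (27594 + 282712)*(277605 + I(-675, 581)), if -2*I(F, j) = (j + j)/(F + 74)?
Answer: 51771821062916/601 ≈ 8.6143e+10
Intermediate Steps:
I(F, j) = -j/(74 + F) (I(F, j) = -(j + j)/(2*(F + 74)) = -2*j/(2*(74 + F)) = -j/(74 + F))
(27594 + 282712)*(277605 + I(-675, 581)) = (27594 + 282712)*(277605 - 1*581/(74 - 675)) = 310306*(277605 - 1*581/(-601)) = 310306*(277605 - 1*581*(-1/601)) = 310306*(277605 + 581/601) = 310306*(166841186/601) = 51771821062916/601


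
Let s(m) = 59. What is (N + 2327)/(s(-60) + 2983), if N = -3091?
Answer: -382/1521 ≈ -0.25115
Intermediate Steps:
(N + 2327)/(s(-60) + 2983) = (-3091 + 2327)/(59 + 2983) = -764/3042 = -764*1/3042 = -382/1521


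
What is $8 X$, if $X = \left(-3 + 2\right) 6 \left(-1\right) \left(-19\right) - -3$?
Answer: $-888$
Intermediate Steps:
$X = -111$ ($X = \left(-1\right) \left(-6\right) \left(-19\right) + 3 = 6 \left(-19\right) + 3 = -114 + 3 = -111$)
$8 X = 8 \left(-111\right) = -888$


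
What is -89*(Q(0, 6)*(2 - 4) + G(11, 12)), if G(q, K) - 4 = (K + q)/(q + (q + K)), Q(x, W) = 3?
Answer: 4005/34 ≈ 117.79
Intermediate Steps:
G(q, K) = 4 + (K + q)/(K + 2*q) (G(q, K) = 4 + (K + q)/(q + (q + K)) = 4 + (K + q)/(q + (K + q)) = 4 + (K + q)/(K + 2*q))
-89*(Q(0, 6)*(2 - 4) + G(11, 12)) = -89*(3*(2 - 4) + (5*12 + 9*11)/(12 + 2*11)) = -89*(3*(-2) + (60 + 99)/(12 + 22)) = -89*(-6 + 159/34) = -89*(-45)/34 = -1*(-4005/34) = 4005/34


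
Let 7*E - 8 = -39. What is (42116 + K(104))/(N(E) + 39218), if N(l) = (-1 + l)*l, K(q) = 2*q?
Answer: 518469/480715 ≈ 1.0785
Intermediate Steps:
E = -31/7 (E = 8/7 + (⅐)*(-39) = 8/7 - 39/7 = -31/7 ≈ -4.4286)
N(l) = l*(-1 + l)
(42116 + K(104))/(N(E) + 39218) = (42116 + 2*104)/(-31*(-1 - 31/7)/7 + 39218) = (42116 + 208)/(-31/7*(-38/7) + 39218) = 42324/(1178/49 + 39218) = 42324/(1922860/49) = 42324*(49/1922860) = 518469/480715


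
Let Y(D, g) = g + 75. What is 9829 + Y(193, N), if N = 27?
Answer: 9931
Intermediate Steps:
Y(D, g) = 75 + g
9829 + Y(193, N) = 9829 + (75 + 27) = 9829 + 102 = 9931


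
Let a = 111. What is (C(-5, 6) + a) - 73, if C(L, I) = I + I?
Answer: 50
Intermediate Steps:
C(L, I) = 2*I
(C(-5, 6) + a) - 73 = (2*6 + 111) - 73 = (12 + 111) - 73 = 123 - 73 = 50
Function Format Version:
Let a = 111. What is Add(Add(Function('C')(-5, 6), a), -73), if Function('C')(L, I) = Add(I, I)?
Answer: 50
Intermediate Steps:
Function('C')(L, I) = Mul(2, I)
Add(Add(Function('C')(-5, 6), a), -73) = Add(Add(Mul(2, 6), 111), -73) = Add(Add(12, 111), -73) = Add(123, -73) = 50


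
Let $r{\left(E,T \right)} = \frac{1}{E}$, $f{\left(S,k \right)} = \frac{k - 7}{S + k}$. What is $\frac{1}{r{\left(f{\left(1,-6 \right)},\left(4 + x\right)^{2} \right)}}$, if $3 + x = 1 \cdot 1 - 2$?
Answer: $\frac{13}{5} \approx 2.6$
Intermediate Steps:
$x = -4$ ($x = -3 + \left(1 \cdot 1 - 2\right) = -3 + \left(1 - 2\right) = -3 - 1 = -4$)
$f{\left(S,k \right)} = \frac{-7 + k}{S + k}$
$\frac{1}{r{\left(f{\left(1,-6 \right)},\left(4 + x\right)^{2} \right)}} = \frac{1}{\frac{1}{\frac{1}{1 - 6} \left(-7 - 6\right)}} = \frac{1}{\frac{1}{\frac{1}{-5} \left(-13\right)}} = \frac{1}{\frac{1}{\left(- \frac{1}{5}\right) \left(-13\right)}} = \frac{1}{\frac{1}{\frac{13}{5}}} = \frac{1}{\frac{5}{13}} = \frac{13}{5}$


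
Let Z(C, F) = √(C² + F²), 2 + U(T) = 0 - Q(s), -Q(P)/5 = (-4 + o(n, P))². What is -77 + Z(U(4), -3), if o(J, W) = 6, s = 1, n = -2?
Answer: -77 + 3*√37 ≈ -58.752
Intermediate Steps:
Q(P) = -20 (Q(P) = -5*(-4 + 6)² = -5*2² = -5*4 = -20)
U(T) = 18 (U(T) = -2 + (0 - 1*(-20)) = -2 + (0 + 20) = -2 + 20 = 18)
-77 + Z(U(4), -3) = -77 + √(18² + (-3)²) = -77 + √(324 + 9) = -77 + √333 = -77 + 3*√37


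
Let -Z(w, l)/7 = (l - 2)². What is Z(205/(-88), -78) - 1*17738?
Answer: -62538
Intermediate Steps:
Z(w, l) = -7*(-2 + l)² (Z(w, l) = -7*(l - 2)² = -7*(-2 + l)²)
Z(205/(-88), -78) - 1*17738 = -7*(-2 - 78)² - 1*17738 = -7*(-80)² - 17738 = -7*6400 - 17738 = -44800 - 17738 = -62538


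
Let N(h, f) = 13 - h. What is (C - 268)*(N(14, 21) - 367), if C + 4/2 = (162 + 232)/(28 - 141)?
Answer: 11372672/113 ≈ 1.0064e+5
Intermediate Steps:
C = -620/113 (C = -2 + (162 + 232)/(28 - 141) = -2 + 394/(-113) = -2 + 394*(-1/113) = -2 - 394/113 = -620/113 ≈ -5.4867)
(C - 268)*(N(14, 21) - 367) = (-620/113 - 268)*((13 - 1*14) - 367) = -30904*((13 - 14) - 367)/113 = -30904*(-1 - 367)/113 = -30904/113*(-368) = 11372672/113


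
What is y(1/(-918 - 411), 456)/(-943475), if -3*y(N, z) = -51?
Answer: -17/943475 ≈ -1.8019e-5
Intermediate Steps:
y(N, z) = 17 (y(N, z) = -⅓*(-51) = 17)
y(1/(-918 - 411), 456)/(-943475) = 17/(-943475) = 17*(-1/943475) = -17/943475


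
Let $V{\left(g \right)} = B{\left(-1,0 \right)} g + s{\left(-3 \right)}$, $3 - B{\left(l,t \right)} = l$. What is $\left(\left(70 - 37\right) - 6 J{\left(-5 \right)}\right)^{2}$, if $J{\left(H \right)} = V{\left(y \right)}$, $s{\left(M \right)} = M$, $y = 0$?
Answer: $2601$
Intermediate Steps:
$B{\left(l,t \right)} = 3 - l$
$V{\left(g \right)} = -3 + 4 g$ ($V{\left(g \right)} = \left(3 - -1\right) g - 3 = \left(3 + 1\right) g - 3 = 4 g - 3 = -3 + 4 g$)
$J{\left(H \right)} = -3$ ($J{\left(H \right)} = -3 + 4 \cdot 0 = -3 + 0 = -3$)
$\left(\left(70 - 37\right) - 6 J{\left(-5 \right)}\right)^{2} = \left(\left(70 - 37\right) - -18\right)^{2} = \left(\left(70 - 37\right) + \left(18 + 0\right)\right)^{2} = \left(33 + 18\right)^{2} = 51^{2} = 2601$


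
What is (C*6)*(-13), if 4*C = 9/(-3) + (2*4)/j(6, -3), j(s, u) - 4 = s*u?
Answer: 975/14 ≈ 69.643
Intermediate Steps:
j(s, u) = 4 + s*u
C = -25/28 (C = (9/(-3) + (2*4)/(4 + 6*(-3)))/4 = (9*(-1/3) + 8/(4 - 18))/4 = (-3 + 8/(-14))/4 = (-3 + 8*(-1/14))/4 = (-3 - 4/7)/4 = (1/4)*(-25/7) = -25/28 ≈ -0.89286)
(C*6)*(-13) = -25/28*6*(-13) = -75/14*(-13) = 975/14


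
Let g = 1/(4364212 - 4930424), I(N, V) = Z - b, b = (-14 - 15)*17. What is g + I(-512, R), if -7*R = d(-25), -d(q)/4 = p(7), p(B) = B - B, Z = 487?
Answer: 554887759/566212 ≈ 980.00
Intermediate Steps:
p(B) = 0
b = -493 (b = -29*17 = -493)
d(q) = 0 (d(q) = -4*0 = 0)
R = 0 (R = -⅐*0 = 0)
I(N, V) = 980 (I(N, V) = 487 - 1*(-493) = 487 + 493 = 980)
g = -1/566212 (g = 1/(-566212) = -1/566212 ≈ -1.7661e-6)
g + I(-512, R) = -1/566212 + 980 = 554887759/566212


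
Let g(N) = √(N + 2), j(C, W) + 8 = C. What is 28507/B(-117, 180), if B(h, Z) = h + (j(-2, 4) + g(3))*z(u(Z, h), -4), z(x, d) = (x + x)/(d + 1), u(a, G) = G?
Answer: -655661/19851 - 57014*√5/19851 ≈ -39.451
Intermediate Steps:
j(C, W) = -8 + C
z(x, d) = 2*x/(1 + d) (z(x, d) = (2*x)/(1 + d) = 2*x/(1 + d))
g(N) = √(2 + N)
B(h, Z) = h - 2*h*(-10 + √5)/3 (B(h, Z) = h + ((-8 - 2) + √(2 + 3))*(2*h/(1 - 4)) = h + (-10 + √5)*(2*h/(-3)) = h + (-10 + √5)*(2*h*(-⅓)) = h + (-10 + √5)*(-2*h/3) = h - 2*h*(-10 + √5)/3)
28507/B(-117, 180) = 28507/(((⅓)*(-117)*(23 - 2*√5))) = 28507/(-897 + 78*√5)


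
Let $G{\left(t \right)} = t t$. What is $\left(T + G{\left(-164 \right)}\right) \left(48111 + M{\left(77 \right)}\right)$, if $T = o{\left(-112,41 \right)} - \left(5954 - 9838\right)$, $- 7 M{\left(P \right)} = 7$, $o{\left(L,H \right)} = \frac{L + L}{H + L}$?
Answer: $\frac{105149408440}{71} \approx 1.481 \cdot 10^{9}$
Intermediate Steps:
$o{\left(L,H \right)} = \frac{2 L}{H + L}$
$M{\left(P \right)} = -1$ ($M{\left(P \right)} = \left(- \frac{1}{7}\right) 7 = -1$)
$T = \frac{275988}{71}$ ($T = 2 \left(-112\right) \frac{1}{41 - 112} - \left(5954 - 9838\right) = 2 \left(-112\right) \frac{1}{-71} - \left(5954 - 9838\right) = 2 \left(-112\right) \left(- \frac{1}{71}\right) - -3884 = \frac{224}{71} + 3884 = \frac{275988}{71} \approx 3887.2$)
$G{\left(t \right)} = t^{2}$
$\left(T + G{\left(-164 \right)}\right) \left(48111 + M{\left(77 \right)}\right) = \left(\frac{275988}{71} + \left(-164\right)^{2}\right) \left(48111 - 1\right) = \left(\frac{275988}{71} + 26896\right) 48110 = \frac{2185604}{71} \cdot 48110 = \frac{105149408440}{71}$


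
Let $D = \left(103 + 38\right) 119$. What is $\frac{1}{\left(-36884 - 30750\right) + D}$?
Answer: $- \frac{1}{50855} \approx -1.9664 \cdot 10^{-5}$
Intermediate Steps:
$D = 16779$ ($D = 141 \cdot 119 = 16779$)
$\frac{1}{\left(-36884 - 30750\right) + D} = \frac{1}{\left(-36884 - 30750\right) + 16779} = \frac{1}{-67634 + 16779} = \frac{1}{-50855} = - \frac{1}{50855}$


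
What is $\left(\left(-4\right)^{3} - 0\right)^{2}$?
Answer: $4096$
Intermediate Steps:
$\left(\left(-4\right)^{3} - 0\right)^{2} = \left(-64 + 0\right)^{2} = \left(-64\right)^{2} = 4096$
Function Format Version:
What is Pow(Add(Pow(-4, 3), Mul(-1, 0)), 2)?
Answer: 4096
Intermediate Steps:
Pow(Add(Pow(-4, 3), Mul(-1, 0)), 2) = Pow(Add(-64, 0), 2) = Pow(-64, 2) = 4096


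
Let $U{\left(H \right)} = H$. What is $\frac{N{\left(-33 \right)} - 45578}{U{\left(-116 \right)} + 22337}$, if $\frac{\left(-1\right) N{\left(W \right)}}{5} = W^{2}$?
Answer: $- \frac{51023}{22221} \approx -2.2962$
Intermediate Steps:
$N{\left(W \right)} = - 5 W^{2}$
$\frac{N{\left(-33 \right)} - 45578}{U{\left(-116 \right)} + 22337} = \frac{- 5 \left(-33\right)^{2} - 45578}{-116 + 22337} = \frac{\left(-5\right) 1089 - 45578}{22221} = \left(-5445 - 45578\right) \frac{1}{22221} = \left(-51023\right) \frac{1}{22221} = - \frac{51023}{22221}$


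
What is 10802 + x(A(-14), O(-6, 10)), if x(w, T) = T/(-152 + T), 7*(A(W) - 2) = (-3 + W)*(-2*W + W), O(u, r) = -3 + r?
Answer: 1566283/145 ≈ 10802.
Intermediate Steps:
A(W) = 2 - W*(-3 + W)/7 (A(W) = 2 + ((-3 + W)*(-2*W + W))/7 = 2 + ((-3 + W)*(-W))/7 = 2 + (-W*(-3 + W))/7 = 2 - W*(-3 + W)/7)
x(w, T) = T/(-152 + T)
10802 + x(A(-14), O(-6, 10)) = 10802 + (-3 + 10)/(-152 + (-3 + 10)) = 10802 + 7/(-152 + 7) = 10802 + 7/(-145) = 10802 + 7*(-1/145) = 10802 - 7/145 = 1566283/145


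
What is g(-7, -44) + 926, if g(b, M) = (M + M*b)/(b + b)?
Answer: 6350/7 ≈ 907.14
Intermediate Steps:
g(b, M) = (M + M*b)/(2*b) (g(b, M) = (M + M*b)/((2*b)) = (M + M*b)*(1/(2*b)) = (M + M*b)/(2*b))
g(-7, -44) + 926 = (½)*(-44)*(1 - 7)/(-7) + 926 = (½)*(-44)*(-⅐)*(-6) + 926 = -132/7 + 926 = 6350/7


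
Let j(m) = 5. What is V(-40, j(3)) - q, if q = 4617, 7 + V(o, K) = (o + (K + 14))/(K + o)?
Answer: -23117/5 ≈ -4623.4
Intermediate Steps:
V(o, K) = -7 + (14 + K + o)/(K + o) (V(o, K) = -7 + (o + (K + 14))/(K + o) = -7 + (o + (14 + K))/(K + o) = -7 + (14 + K + o)/(K + o))
V(-40, j(3)) - q = 2*(7 - 3*5 - 3*(-40))/(5 - 40) - 1*4617 = 2*(7 - 15 + 120)/(-35) - 4617 = 2*(-1/35)*112 - 4617 = -32/5 - 4617 = -23117/5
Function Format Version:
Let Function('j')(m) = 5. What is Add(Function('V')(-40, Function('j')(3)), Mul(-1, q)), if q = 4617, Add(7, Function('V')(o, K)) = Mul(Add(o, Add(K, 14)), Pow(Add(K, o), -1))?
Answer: Rational(-23117, 5) ≈ -4623.4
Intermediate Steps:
Function('V')(o, K) = Add(-7, Mul(Pow(Add(K, o), -1), Add(14, K, o))) (Function('V')(o, K) = Add(-7, Mul(Add(o, Add(K, 14)), Pow(Add(K, o), -1))) = Add(-7, Mul(Add(o, Add(14, K)), Pow(Add(K, o), -1))) = Add(-7, Mul(Add(14, K, o), Pow(Add(K, o), -1))) = Add(-7, Mul(Pow(Add(K, o), -1), Add(14, K, o))))
Add(Function('V')(-40, Function('j')(3)), Mul(-1, q)) = Add(Mul(2, Pow(Add(5, -40), -1), Add(7, Mul(-3, 5), Mul(-3, -40))), Mul(-1, 4617)) = Add(Mul(2, Pow(-35, -1), Add(7, -15, 120)), -4617) = Add(Mul(2, Rational(-1, 35), 112), -4617) = Add(Rational(-32, 5), -4617) = Rational(-23117, 5)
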